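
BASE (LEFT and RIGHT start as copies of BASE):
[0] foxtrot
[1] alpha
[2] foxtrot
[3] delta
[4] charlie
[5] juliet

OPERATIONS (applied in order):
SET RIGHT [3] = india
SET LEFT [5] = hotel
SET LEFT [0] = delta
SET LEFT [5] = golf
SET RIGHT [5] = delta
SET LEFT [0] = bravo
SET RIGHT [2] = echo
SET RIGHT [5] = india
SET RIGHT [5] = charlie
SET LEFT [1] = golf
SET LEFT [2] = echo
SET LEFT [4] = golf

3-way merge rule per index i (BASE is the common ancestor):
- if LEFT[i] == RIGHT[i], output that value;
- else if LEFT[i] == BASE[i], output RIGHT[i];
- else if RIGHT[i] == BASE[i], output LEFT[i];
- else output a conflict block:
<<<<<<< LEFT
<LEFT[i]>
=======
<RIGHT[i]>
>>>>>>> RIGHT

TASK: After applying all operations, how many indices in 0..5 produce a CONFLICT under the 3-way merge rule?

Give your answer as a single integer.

Final LEFT:  [bravo, golf, echo, delta, golf, golf]
Final RIGHT: [foxtrot, alpha, echo, india, charlie, charlie]
i=0: L=bravo, R=foxtrot=BASE -> take LEFT -> bravo
i=1: L=golf, R=alpha=BASE -> take LEFT -> golf
i=2: L=echo R=echo -> agree -> echo
i=3: L=delta=BASE, R=india -> take RIGHT -> india
i=4: L=golf, R=charlie=BASE -> take LEFT -> golf
i=5: BASE=juliet L=golf R=charlie all differ -> CONFLICT
Conflict count: 1

Answer: 1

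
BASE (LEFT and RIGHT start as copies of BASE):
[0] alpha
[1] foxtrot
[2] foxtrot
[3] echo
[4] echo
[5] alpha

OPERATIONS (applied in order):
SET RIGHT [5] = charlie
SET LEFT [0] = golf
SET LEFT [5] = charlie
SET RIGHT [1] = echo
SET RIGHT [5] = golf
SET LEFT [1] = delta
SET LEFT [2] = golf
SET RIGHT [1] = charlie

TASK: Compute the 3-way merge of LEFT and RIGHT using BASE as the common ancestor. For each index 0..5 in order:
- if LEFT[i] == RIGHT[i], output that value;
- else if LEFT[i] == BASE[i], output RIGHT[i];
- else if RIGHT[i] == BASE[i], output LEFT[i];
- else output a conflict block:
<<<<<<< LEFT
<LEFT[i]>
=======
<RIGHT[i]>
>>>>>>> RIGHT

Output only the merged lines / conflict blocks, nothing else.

Final LEFT:  [golf, delta, golf, echo, echo, charlie]
Final RIGHT: [alpha, charlie, foxtrot, echo, echo, golf]
i=0: L=golf, R=alpha=BASE -> take LEFT -> golf
i=1: BASE=foxtrot L=delta R=charlie all differ -> CONFLICT
i=2: L=golf, R=foxtrot=BASE -> take LEFT -> golf
i=3: L=echo R=echo -> agree -> echo
i=4: L=echo R=echo -> agree -> echo
i=5: BASE=alpha L=charlie R=golf all differ -> CONFLICT

Answer: golf
<<<<<<< LEFT
delta
=======
charlie
>>>>>>> RIGHT
golf
echo
echo
<<<<<<< LEFT
charlie
=======
golf
>>>>>>> RIGHT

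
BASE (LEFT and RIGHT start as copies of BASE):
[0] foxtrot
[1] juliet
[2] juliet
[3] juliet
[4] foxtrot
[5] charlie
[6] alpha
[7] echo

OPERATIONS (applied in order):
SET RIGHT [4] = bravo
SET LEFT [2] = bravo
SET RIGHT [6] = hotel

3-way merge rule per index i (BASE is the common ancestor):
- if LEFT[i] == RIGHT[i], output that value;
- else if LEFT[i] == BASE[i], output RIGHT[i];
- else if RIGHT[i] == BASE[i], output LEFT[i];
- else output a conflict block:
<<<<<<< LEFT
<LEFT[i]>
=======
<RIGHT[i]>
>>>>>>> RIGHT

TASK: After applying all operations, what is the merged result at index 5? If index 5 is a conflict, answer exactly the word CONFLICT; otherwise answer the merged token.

Final LEFT:  [foxtrot, juliet, bravo, juliet, foxtrot, charlie, alpha, echo]
Final RIGHT: [foxtrot, juliet, juliet, juliet, bravo, charlie, hotel, echo]
i=0: L=foxtrot R=foxtrot -> agree -> foxtrot
i=1: L=juliet R=juliet -> agree -> juliet
i=2: L=bravo, R=juliet=BASE -> take LEFT -> bravo
i=3: L=juliet R=juliet -> agree -> juliet
i=4: L=foxtrot=BASE, R=bravo -> take RIGHT -> bravo
i=5: L=charlie R=charlie -> agree -> charlie
i=6: L=alpha=BASE, R=hotel -> take RIGHT -> hotel
i=7: L=echo R=echo -> agree -> echo
Index 5 -> charlie

Answer: charlie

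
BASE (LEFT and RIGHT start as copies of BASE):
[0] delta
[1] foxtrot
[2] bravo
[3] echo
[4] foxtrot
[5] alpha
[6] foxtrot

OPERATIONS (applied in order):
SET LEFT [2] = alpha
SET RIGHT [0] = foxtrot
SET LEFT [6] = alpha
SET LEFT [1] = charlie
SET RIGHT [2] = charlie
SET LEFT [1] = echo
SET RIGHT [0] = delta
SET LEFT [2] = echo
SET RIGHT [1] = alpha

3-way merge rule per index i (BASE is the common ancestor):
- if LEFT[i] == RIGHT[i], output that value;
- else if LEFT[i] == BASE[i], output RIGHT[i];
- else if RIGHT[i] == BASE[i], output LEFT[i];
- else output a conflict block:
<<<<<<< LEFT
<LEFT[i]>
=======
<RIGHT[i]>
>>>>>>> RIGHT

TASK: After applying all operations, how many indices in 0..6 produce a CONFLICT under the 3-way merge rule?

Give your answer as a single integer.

Final LEFT:  [delta, echo, echo, echo, foxtrot, alpha, alpha]
Final RIGHT: [delta, alpha, charlie, echo, foxtrot, alpha, foxtrot]
i=0: L=delta R=delta -> agree -> delta
i=1: BASE=foxtrot L=echo R=alpha all differ -> CONFLICT
i=2: BASE=bravo L=echo R=charlie all differ -> CONFLICT
i=3: L=echo R=echo -> agree -> echo
i=4: L=foxtrot R=foxtrot -> agree -> foxtrot
i=5: L=alpha R=alpha -> agree -> alpha
i=6: L=alpha, R=foxtrot=BASE -> take LEFT -> alpha
Conflict count: 2

Answer: 2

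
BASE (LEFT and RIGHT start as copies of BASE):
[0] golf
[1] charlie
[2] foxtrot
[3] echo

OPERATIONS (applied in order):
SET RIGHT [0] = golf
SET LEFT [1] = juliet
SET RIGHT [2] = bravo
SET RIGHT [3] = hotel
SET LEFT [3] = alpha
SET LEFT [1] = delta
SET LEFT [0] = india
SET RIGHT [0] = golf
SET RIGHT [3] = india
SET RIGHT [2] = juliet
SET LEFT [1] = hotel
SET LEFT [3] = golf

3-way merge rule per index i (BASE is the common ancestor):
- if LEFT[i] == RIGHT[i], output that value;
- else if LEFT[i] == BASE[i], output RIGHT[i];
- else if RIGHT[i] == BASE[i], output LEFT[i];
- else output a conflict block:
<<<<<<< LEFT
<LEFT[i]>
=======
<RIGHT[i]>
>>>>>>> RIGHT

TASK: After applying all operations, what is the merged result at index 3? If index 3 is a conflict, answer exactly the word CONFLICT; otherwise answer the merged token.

Final LEFT:  [india, hotel, foxtrot, golf]
Final RIGHT: [golf, charlie, juliet, india]
i=0: L=india, R=golf=BASE -> take LEFT -> india
i=1: L=hotel, R=charlie=BASE -> take LEFT -> hotel
i=2: L=foxtrot=BASE, R=juliet -> take RIGHT -> juliet
i=3: BASE=echo L=golf R=india all differ -> CONFLICT
Index 3 -> CONFLICT

Answer: CONFLICT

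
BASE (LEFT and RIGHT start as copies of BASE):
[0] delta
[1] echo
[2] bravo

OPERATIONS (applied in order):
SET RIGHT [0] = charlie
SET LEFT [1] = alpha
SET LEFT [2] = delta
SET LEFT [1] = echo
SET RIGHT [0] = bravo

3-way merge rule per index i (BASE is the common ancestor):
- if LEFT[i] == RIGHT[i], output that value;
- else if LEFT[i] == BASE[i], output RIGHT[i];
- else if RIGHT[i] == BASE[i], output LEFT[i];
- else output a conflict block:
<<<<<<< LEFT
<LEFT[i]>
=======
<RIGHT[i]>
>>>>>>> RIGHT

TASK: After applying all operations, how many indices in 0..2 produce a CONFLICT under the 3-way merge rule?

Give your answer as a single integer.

Final LEFT:  [delta, echo, delta]
Final RIGHT: [bravo, echo, bravo]
i=0: L=delta=BASE, R=bravo -> take RIGHT -> bravo
i=1: L=echo R=echo -> agree -> echo
i=2: L=delta, R=bravo=BASE -> take LEFT -> delta
Conflict count: 0

Answer: 0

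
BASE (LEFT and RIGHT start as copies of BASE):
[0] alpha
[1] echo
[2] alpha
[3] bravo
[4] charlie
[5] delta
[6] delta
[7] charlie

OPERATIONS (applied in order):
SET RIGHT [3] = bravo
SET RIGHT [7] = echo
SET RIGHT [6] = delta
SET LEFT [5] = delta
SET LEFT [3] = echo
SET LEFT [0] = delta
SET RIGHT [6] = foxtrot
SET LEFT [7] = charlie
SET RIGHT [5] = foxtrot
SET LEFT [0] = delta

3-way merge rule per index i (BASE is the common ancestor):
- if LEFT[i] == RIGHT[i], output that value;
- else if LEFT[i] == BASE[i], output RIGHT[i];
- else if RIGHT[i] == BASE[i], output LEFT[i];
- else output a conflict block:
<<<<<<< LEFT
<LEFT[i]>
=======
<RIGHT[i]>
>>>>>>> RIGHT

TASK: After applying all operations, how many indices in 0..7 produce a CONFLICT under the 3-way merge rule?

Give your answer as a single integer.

Answer: 0

Derivation:
Final LEFT:  [delta, echo, alpha, echo, charlie, delta, delta, charlie]
Final RIGHT: [alpha, echo, alpha, bravo, charlie, foxtrot, foxtrot, echo]
i=0: L=delta, R=alpha=BASE -> take LEFT -> delta
i=1: L=echo R=echo -> agree -> echo
i=2: L=alpha R=alpha -> agree -> alpha
i=3: L=echo, R=bravo=BASE -> take LEFT -> echo
i=4: L=charlie R=charlie -> agree -> charlie
i=5: L=delta=BASE, R=foxtrot -> take RIGHT -> foxtrot
i=6: L=delta=BASE, R=foxtrot -> take RIGHT -> foxtrot
i=7: L=charlie=BASE, R=echo -> take RIGHT -> echo
Conflict count: 0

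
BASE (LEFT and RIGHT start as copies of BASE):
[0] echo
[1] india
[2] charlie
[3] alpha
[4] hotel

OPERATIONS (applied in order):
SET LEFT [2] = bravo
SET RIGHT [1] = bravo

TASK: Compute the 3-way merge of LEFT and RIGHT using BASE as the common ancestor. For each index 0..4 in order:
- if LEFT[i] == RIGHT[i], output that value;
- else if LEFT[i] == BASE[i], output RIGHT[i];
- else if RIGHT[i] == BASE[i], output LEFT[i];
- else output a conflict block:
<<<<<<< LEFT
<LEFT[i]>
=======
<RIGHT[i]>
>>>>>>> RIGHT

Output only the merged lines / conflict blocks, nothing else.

Final LEFT:  [echo, india, bravo, alpha, hotel]
Final RIGHT: [echo, bravo, charlie, alpha, hotel]
i=0: L=echo R=echo -> agree -> echo
i=1: L=india=BASE, R=bravo -> take RIGHT -> bravo
i=2: L=bravo, R=charlie=BASE -> take LEFT -> bravo
i=3: L=alpha R=alpha -> agree -> alpha
i=4: L=hotel R=hotel -> agree -> hotel

Answer: echo
bravo
bravo
alpha
hotel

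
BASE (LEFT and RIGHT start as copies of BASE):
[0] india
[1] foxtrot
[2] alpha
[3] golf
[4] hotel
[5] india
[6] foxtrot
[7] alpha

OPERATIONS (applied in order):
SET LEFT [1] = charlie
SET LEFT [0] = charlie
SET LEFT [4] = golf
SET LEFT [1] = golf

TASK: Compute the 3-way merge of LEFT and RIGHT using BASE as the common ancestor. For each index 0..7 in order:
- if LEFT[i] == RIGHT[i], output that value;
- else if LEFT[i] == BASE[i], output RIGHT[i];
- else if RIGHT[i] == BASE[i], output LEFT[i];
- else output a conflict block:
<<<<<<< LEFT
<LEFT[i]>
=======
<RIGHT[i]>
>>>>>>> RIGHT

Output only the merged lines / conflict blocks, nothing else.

Final LEFT:  [charlie, golf, alpha, golf, golf, india, foxtrot, alpha]
Final RIGHT: [india, foxtrot, alpha, golf, hotel, india, foxtrot, alpha]
i=0: L=charlie, R=india=BASE -> take LEFT -> charlie
i=1: L=golf, R=foxtrot=BASE -> take LEFT -> golf
i=2: L=alpha R=alpha -> agree -> alpha
i=3: L=golf R=golf -> agree -> golf
i=4: L=golf, R=hotel=BASE -> take LEFT -> golf
i=5: L=india R=india -> agree -> india
i=6: L=foxtrot R=foxtrot -> agree -> foxtrot
i=7: L=alpha R=alpha -> agree -> alpha

Answer: charlie
golf
alpha
golf
golf
india
foxtrot
alpha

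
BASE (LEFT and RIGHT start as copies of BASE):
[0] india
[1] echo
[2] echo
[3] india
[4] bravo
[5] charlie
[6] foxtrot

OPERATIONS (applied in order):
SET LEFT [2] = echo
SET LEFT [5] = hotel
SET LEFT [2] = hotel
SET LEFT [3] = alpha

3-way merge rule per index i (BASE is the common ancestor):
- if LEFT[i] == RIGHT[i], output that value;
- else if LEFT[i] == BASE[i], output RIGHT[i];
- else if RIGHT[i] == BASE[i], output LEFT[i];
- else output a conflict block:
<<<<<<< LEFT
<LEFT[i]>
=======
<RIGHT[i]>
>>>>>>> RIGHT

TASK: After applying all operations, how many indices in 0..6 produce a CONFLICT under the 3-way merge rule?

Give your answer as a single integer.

Answer: 0

Derivation:
Final LEFT:  [india, echo, hotel, alpha, bravo, hotel, foxtrot]
Final RIGHT: [india, echo, echo, india, bravo, charlie, foxtrot]
i=0: L=india R=india -> agree -> india
i=1: L=echo R=echo -> agree -> echo
i=2: L=hotel, R=echo=BASE -> take LEFT -> hotel
i=3: L=alpha, R=india=BASE -> take LEFT -> alpha
i=4: L=bravo R=bravo -> agree -> bravo
i=5: L=hotel, R=charlie=BASE -> take LEFT -> hotel
i=6: L=foxtrot R=foxtrot -> agree -> foxtrot
Conflict count: 0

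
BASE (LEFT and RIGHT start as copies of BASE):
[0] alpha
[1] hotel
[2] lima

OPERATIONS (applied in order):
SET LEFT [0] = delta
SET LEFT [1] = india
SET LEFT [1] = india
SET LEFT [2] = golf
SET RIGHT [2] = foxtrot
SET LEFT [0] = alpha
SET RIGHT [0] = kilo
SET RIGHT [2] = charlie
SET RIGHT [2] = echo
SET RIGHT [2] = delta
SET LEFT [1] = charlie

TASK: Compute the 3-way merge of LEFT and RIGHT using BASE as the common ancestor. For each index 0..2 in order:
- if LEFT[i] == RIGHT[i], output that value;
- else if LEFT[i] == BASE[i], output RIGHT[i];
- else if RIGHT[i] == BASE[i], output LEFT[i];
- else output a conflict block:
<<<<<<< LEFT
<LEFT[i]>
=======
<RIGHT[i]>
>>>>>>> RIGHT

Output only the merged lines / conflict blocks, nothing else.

Answer: kilo
charlie
<<<<<<< LEFT
golf
=======
delta
>>>>>>> RIGHT

Derivation:
Final LEFT:  [alpha, charlie, golf]
Final RIGHT: [kilo, hotel, delta]
i=0: L=alpha=BASE, R=kilo -> take RIGHT -> kilo
i=1: L=charlie, R=hotel=BASE -> take LEFT -> charlie
i=2: BASE=lima L=golf R=delta all differ -> CONFLICT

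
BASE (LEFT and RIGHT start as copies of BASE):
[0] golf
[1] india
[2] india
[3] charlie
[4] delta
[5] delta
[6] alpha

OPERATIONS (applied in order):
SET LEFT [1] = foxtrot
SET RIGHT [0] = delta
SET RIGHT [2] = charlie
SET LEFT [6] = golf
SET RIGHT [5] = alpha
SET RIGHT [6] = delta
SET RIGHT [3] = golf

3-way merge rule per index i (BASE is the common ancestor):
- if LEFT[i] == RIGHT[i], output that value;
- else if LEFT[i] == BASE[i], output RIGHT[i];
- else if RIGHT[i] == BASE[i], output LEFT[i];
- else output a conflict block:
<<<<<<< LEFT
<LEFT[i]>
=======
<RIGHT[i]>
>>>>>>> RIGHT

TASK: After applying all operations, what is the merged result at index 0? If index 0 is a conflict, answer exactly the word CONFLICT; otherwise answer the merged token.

Answer: delta

Derivation:
Final LEFT:  [golf, foxtrot, india, charlie, delta, delta, golf]
Final RIGHT: [delta, india, charlie, golf, delta, alpha, delta]
i=0: L=golf=BASE, R=delta -> take RIGHT -> delta
i=1: L=foxtrot, R=india=BASE -> take LEFT -> foxtrot
i=2: L=india=BASE, R=charlie -> take RIGHT -> charlie
i=3: L=charlie=BASE, R=golf -> take RIGHT -> golf
i=4: L=delta R=delta -> agree -> delta
i=5: L=delta=BASE, R=alpha -> take RIGHT -> alpha
i=6: BASE=alpha L=golf R=delta all differ -> CONFLICT
Index 0 -> delta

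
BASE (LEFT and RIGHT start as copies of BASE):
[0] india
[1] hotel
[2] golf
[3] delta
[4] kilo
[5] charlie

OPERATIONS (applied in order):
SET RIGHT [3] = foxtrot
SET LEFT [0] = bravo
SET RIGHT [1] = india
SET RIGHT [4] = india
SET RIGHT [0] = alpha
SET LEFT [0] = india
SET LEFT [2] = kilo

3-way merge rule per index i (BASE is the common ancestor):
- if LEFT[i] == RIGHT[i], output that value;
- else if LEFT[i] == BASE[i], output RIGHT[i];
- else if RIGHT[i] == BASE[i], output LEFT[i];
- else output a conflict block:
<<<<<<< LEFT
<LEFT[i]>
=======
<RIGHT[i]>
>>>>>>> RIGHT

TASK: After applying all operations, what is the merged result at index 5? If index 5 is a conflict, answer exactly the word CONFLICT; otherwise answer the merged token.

Final LEFT:  [india, hotel, kilo, delta, kilo, charlie]
Final RIGHT: [alpha, india, golf, foxtrot, india, charlie]
i=0: L=india=BASE, R=alpha -> take RIGHT -> alpha
i=1: L=hotel=BASE, R=india -> take RIGHT -> india
i=2: L=kilo, R=golf=BASE -> take LEFT -> kilo
i=3: L=delta=BASE, R=foxtrot -> take RIGHT -> foxtrot
i=4: L=kilo=BASE, R=india -> take RIGHT -> india
i=5: L=charlie R=charlie -> agree -> charlie
Index 5 -> charlie

Answer: charlie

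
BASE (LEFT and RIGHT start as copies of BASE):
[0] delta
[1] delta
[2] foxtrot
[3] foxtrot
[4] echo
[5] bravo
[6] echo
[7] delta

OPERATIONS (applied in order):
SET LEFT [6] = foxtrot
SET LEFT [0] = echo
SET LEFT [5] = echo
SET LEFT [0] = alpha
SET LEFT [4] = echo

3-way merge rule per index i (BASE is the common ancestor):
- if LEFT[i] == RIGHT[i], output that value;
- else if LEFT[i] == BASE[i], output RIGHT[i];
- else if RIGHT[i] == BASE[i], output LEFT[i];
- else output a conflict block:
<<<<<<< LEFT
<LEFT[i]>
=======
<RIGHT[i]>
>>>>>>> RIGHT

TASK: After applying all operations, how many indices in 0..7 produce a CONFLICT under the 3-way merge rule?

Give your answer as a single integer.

Final LEFT:  [alpha, delta, foxtrot, foxtrot, echo, echo, foxtrot, delta]
Final RIGHT: [delta, delta, foxtrot, foxtrot, echo, bravo, echo, delta]
i=0: L=alpha, R=delta=BASE -> take LEFT -> alpha
i=1: L=delta R=delta -> agree -> delta
i=2: L=foxtrot R=foxtrot -> agree -> foxtrot
i=3: L=foxtrot R=foxtrot -> agree -> foxtrot
i=4: L=echo R=echo -> agree -> echo
i=5: L=echo, R=bravo=BASE -> take LEFT -> echo
i=6: L=foxtrot, R=echo=BASE -> take LEFT -> foxtrot
i=7: L=delta R=delta -> agree -> delta
Conflict count: 0

Answer: 0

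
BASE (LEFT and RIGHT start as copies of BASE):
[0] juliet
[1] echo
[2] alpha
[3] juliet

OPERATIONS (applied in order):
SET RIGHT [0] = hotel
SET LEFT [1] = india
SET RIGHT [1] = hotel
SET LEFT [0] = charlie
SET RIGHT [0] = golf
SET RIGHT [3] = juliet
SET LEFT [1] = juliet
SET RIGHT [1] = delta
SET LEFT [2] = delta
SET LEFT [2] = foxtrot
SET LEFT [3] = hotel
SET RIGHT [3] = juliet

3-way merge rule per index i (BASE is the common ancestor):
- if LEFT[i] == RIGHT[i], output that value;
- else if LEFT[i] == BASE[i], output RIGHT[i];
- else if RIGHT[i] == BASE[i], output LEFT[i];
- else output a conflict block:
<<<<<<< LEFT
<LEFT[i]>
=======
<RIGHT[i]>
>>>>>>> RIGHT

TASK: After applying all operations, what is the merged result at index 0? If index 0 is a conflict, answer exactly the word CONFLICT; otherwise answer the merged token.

Answer: CONFLICT

Derivation:
Final LEFT:  [charlie, juliet, foxtrot, hotel]
Final RIGHT: [golf, delta, alpha, juliet]
i=0: BASE=juliet L=charlie R=golf all differ -> CONFLICT
i=1: BASE=echo L=juliet R=delta all differ -> CONFLICT
i=2: L=foxtrot, R=alpha=BASE -> take LEFT -> foxtrot
i=3: L=hotel, R=juliet=BASE -> take LEFT -> hotel
Index 0 -> CONFLICT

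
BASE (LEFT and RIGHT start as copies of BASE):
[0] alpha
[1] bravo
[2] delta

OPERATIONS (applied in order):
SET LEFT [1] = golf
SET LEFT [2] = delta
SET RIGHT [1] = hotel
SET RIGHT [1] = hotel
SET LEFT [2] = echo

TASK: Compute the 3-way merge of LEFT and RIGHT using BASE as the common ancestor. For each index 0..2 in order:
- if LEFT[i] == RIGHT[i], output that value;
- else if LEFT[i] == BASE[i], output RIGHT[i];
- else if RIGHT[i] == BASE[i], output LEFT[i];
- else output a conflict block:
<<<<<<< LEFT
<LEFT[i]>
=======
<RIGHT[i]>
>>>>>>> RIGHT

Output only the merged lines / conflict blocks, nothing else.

Answer: alpha
<<<<<<< LEFT
golf
=======
hotel
>>>>>>> RIGHT
echo

Derivation:
Final LEFT:  [alpha, golf, echo]
Final RIGHT: [alpha, hotel, delta]
i=0: L=alpha R=alpha -> agree -> alpha
i=1: BASE=bravo L=golf R=hotel all differ -> CONFLICT
i=2: L=echo, R=delta=BASE -> take LEFT -> echo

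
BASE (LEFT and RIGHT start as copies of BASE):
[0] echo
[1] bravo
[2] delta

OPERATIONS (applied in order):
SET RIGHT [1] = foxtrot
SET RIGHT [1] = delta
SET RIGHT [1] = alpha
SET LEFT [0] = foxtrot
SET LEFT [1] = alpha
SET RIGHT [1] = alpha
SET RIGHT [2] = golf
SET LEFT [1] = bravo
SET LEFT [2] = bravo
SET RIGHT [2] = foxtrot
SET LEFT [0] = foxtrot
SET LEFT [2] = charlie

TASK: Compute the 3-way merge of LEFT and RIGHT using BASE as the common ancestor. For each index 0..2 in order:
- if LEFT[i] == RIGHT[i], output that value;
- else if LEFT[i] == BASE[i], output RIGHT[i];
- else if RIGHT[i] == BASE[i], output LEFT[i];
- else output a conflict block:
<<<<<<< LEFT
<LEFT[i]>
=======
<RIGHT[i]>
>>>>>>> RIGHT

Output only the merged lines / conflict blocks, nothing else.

Final LEFT:  [foxtrot, bravo, charlie]
Final RIGHT: [echo, alpha, foxtrot]
i=0: L=foxtrot, R=echo=BASE -> take LEFT -> foxtrot
i=1: L=bravo=BASE, R=alpha -> take RIGHT -> alpha
i=2: BASE=delta L=charlie R=foxtrot all differ -> CONFLICT

Answer: foxtrot
alpha
<<<<<<< LEFT
charlie
=======
foxtrot
>>>>>>> RIGHT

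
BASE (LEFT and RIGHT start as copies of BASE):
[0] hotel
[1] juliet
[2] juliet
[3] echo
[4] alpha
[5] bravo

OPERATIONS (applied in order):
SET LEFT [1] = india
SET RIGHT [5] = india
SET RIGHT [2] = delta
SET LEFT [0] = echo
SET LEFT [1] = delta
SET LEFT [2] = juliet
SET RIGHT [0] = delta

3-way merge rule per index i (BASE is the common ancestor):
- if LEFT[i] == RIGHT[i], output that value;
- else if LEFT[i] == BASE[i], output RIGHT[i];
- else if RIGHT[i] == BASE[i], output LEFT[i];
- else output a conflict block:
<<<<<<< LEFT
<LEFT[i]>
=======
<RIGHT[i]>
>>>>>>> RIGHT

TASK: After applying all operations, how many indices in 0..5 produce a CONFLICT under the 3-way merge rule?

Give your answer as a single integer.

Final LEFT:  [echo, delta, juliet, echo, alpha, bravo]
Final RIGHT: [delta, juliet, delta, echo, alpha, india]
i=0: BASE=hotel L=echo R=delta all differ -> CONFLICT
i=1: L=delta, R=juliet=BASE -> take LEFT -> delta
i=2: L=juliet=BASE, R=delta -> take RIGHT -> delta
i=3: L=echo R=echo -> agree -> echo
i=4: L=alpha R=alpha -> agree -> alpha
i=5: L=bravo=BASE, R=india -> take RIGHT -> india
Conflict count: 1

Answer: 1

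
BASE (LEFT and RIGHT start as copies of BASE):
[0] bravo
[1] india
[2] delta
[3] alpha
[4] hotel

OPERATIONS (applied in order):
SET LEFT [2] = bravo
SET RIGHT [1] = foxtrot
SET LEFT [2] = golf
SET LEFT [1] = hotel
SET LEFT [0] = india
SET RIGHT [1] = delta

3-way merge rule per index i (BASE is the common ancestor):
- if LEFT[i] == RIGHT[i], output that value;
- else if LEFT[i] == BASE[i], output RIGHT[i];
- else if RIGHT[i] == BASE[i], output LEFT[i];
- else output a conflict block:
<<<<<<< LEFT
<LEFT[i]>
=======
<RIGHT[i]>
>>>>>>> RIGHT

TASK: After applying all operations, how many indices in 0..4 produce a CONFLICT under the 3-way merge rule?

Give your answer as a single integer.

Final LEFT:  [india, hotel, golf, alpha, hotel]
Final RIGHT: [bravo, delta, delta, alpha, hotel]
i=0: L=india, R=bravo=BASE -> take LEFT -> india
i=1: BASE=india L=hotel R=delta all differ -> CONFLICT
i=2: L=golf, R=delta=BASE -> take LEFT -> golf
i=3: L=alpha R=alpha -> agree -> alpha
i=4: L=hotel R=hotel -> agree -> hotel
Conflict count: 1

Answer: 1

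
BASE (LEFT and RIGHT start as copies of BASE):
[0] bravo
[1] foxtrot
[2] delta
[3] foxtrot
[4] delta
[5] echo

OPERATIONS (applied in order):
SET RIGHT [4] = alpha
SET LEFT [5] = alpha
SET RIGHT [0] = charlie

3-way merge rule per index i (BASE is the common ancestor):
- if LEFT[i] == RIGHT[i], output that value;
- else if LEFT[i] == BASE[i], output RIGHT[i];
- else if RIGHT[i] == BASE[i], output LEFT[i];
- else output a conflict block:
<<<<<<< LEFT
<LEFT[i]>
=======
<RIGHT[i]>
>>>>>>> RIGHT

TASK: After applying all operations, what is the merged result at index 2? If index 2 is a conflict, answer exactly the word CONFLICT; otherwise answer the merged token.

Final LEFT:  [bravo, foxtrot, delta, foxtrot, delta, alpha]
Final RIGHT: [charlie, foxtrot, delta, foxtrot, alpha, echo]
i=0: L=bravo=BASE, R=charlie -> take RIGHT -> charlie
i=1: L=foxtrot R=foxtrot -> agree -> foxtrot
i=2: L=delta R=delta -> agree -> delta
i=3: L=foxtrot R=foxtrot -> agree -> foxtrot
i=4: L=delta=BASE, R=alpha -> take RIGHT -> alpha
i=5: L=alpha, R=echo=BASE -> take LEFT -> alpha
Index 2 -> delta

Answer: delta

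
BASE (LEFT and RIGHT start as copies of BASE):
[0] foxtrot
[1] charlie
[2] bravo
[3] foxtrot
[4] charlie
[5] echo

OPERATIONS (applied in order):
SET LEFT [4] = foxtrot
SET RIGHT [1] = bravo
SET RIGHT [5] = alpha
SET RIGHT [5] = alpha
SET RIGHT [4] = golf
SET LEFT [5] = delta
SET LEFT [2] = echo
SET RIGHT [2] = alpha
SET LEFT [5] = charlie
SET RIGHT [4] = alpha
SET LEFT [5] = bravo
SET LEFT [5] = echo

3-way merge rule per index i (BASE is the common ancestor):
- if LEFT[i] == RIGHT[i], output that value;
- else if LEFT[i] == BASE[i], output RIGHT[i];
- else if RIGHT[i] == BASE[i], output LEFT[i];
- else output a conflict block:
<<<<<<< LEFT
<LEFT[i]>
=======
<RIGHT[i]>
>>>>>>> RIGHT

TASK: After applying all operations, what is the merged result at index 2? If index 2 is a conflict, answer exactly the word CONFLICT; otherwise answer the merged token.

Answer: CONFLICT

Derivation:
Final LEFT:  [foxtrot, charlie, echo, foxtrot, foxtrot, echo]
Final RIGHT: [foxtrot, bravo, alpha, foxtrot, alpha, alpha]
i=0: L=foxtrot R=foxtrot -> agree -> foxtrot
i=1: L=charlie=BASE, R=bravo -> take RIGHT -> bravo
i=2: BASE=bravo L=echo R=alpha all differ -> CONFLICT
i=3: L=foxtrot R=foxtrot -> agree -> foxtrot
i=4: BASE=charlie L=foxtrot R=alpha all differ -> CONFLICT
i=5: L=echo=BASE, R=alpha -> take RIGHT -> alpha
Index 2 -> CONFLICT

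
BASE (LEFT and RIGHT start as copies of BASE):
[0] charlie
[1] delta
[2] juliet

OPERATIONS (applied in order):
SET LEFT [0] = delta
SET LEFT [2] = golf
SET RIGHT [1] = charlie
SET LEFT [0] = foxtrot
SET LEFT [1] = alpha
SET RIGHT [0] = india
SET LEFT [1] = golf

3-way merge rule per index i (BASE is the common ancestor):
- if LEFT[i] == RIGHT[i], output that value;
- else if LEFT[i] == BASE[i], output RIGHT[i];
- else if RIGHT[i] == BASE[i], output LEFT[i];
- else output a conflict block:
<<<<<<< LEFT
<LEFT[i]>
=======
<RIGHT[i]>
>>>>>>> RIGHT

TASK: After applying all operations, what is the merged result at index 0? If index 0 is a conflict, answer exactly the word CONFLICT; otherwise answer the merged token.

Answer: CONFLICT

Derivation:
Final LEFT:  [foxtrot, golf, golf]
Final RIGHT: [india, charlie, juliet]
i=0: BASE=charlie L=foxtrot R=india all differ -> CONFLICT
i=1: BASE=delta L=golf R=charlie all differ -> CONFLICT
i=2: L=golf, R=juliet=BASE -> take LEFT -> golf
Index 0 -> CONFLICT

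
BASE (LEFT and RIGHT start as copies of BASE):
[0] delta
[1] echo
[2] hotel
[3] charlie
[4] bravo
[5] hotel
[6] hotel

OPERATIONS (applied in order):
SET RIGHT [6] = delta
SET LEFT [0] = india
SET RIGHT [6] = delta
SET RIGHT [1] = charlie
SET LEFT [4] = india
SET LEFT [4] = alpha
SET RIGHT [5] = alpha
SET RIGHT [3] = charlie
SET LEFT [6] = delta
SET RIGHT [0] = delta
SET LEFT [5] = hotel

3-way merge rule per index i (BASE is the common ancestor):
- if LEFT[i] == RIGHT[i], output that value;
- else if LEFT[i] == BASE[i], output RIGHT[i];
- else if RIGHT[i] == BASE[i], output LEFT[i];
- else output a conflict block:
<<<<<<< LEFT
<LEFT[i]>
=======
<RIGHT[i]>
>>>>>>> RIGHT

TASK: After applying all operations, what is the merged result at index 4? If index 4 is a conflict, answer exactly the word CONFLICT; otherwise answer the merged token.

Final LEFT:  [india, echo, hotel, charlie, alpha, hotel, delta]
Final RIGHT: [delta, charlie, hotel, charlie, bravo, alpha, delta]
i=0: L=india, R=delta=BASE -> take LEFT -> india
i=1: L=echo=BASE, R=charlie -> take RIGHT -> charlie
i=2: L=hotel R=hotel -> agree -> hotel
i=3: L=charlie R=charlie -> agree -> charlie
i=4: L=alpha, R=bravo=BASE -> take LEFT -> alpha
i=5: L=hotel=BASE, R=alpha -> take RIGHT -> alpha
i=6: L=delta R=delta -> agree -> delta
Index 4 -> alpha

Answer: alpha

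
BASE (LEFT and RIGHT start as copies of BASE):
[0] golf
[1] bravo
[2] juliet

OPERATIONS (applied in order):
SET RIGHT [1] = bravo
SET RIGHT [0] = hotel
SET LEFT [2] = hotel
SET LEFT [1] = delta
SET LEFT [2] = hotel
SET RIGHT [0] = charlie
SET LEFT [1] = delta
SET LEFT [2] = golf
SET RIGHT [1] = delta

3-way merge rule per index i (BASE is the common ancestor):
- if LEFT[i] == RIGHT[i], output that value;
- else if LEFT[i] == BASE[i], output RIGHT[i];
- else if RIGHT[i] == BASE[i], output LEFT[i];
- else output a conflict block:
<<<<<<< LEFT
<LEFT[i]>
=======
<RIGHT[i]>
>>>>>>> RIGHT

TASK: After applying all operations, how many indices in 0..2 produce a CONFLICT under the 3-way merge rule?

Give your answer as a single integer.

Answer: 0

Derivation:
Final LEFT:  [golf, delta, golf]
Final RIGHT: [charlie, delta, juliet]
i=0: L=golf=BASE, R=charlie -> take RIGHT -> charlie
i=1: L=delta R=delta -> agree -> delta
i=2: L=golf, R=juliet=BASE -> take LEFT -> golf
Conflict count: 0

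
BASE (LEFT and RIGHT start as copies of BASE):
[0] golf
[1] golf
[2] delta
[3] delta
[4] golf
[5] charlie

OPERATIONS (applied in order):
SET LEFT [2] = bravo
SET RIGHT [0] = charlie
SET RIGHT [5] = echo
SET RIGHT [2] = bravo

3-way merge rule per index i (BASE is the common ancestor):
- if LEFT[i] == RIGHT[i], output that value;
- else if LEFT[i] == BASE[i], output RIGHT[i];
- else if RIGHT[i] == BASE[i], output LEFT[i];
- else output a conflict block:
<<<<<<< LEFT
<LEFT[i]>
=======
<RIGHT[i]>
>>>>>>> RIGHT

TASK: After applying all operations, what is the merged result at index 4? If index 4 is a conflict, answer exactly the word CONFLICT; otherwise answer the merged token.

Final LEFT:  [golf, golf, bravo, delta, golf, charlie]
Final RIGHT: [charlie, golf, bravo, delta, golf, echo]
i=0: L=golf=BASE, R=charlie -> take RIGHT -> charlie
i=1: L=golf R=golf -> agree -> golf
i=2: L=bravo R=bravo -> agree -> bravo
i=3: L=delta R=delta -> agree -> delta
i=4: L=golf R=golf -> agree -> golf
i=5: L=charlie=BASE, R=echo -> take RIGHT -> echo
Index 4 -> golf

Answer: golf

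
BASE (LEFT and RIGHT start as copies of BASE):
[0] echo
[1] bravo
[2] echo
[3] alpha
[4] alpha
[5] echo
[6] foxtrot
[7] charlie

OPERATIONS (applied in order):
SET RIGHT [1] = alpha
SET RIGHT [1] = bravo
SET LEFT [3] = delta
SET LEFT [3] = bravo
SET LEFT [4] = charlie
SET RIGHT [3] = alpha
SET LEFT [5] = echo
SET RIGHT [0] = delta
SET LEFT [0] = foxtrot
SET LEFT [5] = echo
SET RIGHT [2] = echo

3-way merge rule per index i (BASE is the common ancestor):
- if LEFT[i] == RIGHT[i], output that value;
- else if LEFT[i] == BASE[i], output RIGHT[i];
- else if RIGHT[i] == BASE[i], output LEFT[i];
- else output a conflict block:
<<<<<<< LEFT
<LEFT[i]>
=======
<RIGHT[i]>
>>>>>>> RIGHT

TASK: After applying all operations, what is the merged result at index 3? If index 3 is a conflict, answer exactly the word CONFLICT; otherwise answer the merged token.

Final LEFT:  [foxtrot, bravo, echo, bravo, charlie, echo, foxtrot, charlie]
Final RIGHT: [delta, bravo, echo, alpha, alpha, echo, foxtrot, charlie]
i=0: BASE=echo L=foxtrot R=delta all differ -> CONFLICT
i=1: L=bravo R=bravo -> agree -> bravo
i=2: L=echo R=echo -> agree -> echo
i=3: L=bravo, R=alpha=BASE -> take LEFT -> bravo
i=4: L=charlie, R=alpha=BASE -> take LEFT -> charlie
i=5: L=echo R=echo -> agree -> echo
i=6: L=foxtrot R=foxtrot -> agree -> foxtrot
i=7: L=charlie R=charlie -> agree -> charlie
Index 3 -> bravo

Answer: bravo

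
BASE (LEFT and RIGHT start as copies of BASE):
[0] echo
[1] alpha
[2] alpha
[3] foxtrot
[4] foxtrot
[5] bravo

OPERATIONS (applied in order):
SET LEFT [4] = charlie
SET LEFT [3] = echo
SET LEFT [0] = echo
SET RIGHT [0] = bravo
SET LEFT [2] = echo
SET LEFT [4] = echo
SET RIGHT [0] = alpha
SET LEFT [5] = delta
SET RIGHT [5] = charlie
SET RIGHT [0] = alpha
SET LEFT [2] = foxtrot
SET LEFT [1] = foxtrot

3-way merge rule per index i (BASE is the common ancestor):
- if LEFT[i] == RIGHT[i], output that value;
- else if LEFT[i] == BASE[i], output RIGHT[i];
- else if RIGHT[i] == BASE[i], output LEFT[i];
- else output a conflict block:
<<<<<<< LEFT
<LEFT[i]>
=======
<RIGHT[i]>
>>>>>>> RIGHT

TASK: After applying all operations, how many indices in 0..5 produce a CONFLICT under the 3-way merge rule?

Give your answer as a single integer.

Answer: 1

Derivation:
Final LEFT:  [echo, foxtrot, foxtrot, echo, echo, delta]
Final RIGHT: [alpha, alpha, alpha, foxtrot, foxtrot, charlie]
i=0: L=echo=BASE, R=alpha -> take RIGHT -> alpha
i=1: L=foxtrot, R=alpha=BASE -> take LEFT -> foxtrot
i=2: L=foxtrot, R=alpha=BASE -> take LEFT -> foxtrot
i=3: L=echo, R=foxtrot=BASE -> take LEFT -> echo
i=4: L=echo, R=foxtrot=BASE -> take LEFT -> echo
i=5: BASE=bravo L=delta R=charlie all differ -> CONFLICT
Conflict count: 1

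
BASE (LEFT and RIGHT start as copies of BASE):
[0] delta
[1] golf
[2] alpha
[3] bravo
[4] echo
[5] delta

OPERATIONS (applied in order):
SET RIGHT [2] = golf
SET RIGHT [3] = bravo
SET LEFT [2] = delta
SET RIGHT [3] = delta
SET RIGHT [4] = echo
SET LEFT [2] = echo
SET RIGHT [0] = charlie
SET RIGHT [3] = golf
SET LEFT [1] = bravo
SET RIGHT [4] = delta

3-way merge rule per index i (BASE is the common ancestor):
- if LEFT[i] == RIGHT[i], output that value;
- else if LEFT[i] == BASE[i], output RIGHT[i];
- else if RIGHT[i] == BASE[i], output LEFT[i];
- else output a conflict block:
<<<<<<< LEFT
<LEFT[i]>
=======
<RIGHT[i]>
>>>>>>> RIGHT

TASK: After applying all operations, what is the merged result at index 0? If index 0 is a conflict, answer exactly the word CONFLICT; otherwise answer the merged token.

Answer: charlie

Derivation:
Final LEFT:  [delta, bravo, echo, bravo, echo, delta]
Final RIGHT: [charlie, golf, golf, golf, delta, delta]
i=0: L=delta=BASE, R=charlie -> take RIGHT -> charlie
i=1: L=bravo, R=golf=BASE -> take LEFT -> bravo
i=2: BASE=alpha L=echo R=golf all differ -> CONFLICT
i=3: L=bravo=BASE, R=golf -> take RIGHT -> golf
i=4: L=echo=BASE, R=delta -> take RIGHT -> delta
i=5: L=delta R=delta -> agree -> delta
Index 0 -> charlie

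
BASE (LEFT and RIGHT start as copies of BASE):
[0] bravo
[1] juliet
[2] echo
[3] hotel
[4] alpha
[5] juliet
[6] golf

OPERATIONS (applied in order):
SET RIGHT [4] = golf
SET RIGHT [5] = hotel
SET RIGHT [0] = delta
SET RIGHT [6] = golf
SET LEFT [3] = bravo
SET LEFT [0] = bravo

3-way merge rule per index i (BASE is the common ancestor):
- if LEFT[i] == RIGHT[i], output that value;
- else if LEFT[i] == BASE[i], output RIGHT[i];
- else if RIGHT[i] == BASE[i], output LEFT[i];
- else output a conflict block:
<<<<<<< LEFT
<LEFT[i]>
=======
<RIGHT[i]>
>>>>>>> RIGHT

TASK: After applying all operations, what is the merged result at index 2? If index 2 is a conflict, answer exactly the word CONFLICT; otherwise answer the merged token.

Answer: echo

Derivation:
Final LEFT:  [bravo, juliet, echo, bravo, alpha, juliet, golf]
Final RIGHT: [delta, juliet, echo, hotel, golf, hotel, golf]
i=0: L=bravo=BASE, R=delta -> take RIGHT -> delta
i=1: L=juliet R=juliet -> agree -> juliet
i=2: L=echo R=echo -> agree -> echo
i=3: L=bravo, R=hotel=BASE -> take LEFT -> bravo
i=4: L=alpha=BASE, R=golf -> take RIGHT -> golf
i=5: L=juliet=BASE, R=hotel -> take RIGHT -> hotel
i=6: L=golf R=golf -> agree -> golf
Index 2 -> echo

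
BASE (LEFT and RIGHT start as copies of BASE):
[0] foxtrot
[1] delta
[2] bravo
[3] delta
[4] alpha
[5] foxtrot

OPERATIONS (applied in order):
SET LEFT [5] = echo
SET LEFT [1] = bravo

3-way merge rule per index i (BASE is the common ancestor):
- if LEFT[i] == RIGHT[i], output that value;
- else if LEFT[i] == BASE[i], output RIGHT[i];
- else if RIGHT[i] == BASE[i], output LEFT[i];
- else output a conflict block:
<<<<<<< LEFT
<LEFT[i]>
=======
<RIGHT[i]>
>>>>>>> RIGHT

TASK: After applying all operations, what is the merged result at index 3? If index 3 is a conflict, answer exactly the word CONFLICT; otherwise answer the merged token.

Answer: delta

Derivation:
Final LEFT:  [foxtrot, bravo, bravo, delta, alpha, echo]
Final RIGHT: [foxtrot, delta, bravo, delta, alpha, foxtrot]
i=0: L=foxtrot R=foxtrot -> agree -> foxtrot
i=1: L=bravo, R=delta=BASE -> take LEFT -> bravo
i=2: L=bravo R=bravo -> agree -> bravo
i=3: L=delta R=delta -> agree -> delta
i=4: L=alpha R=alpha -> agree -> alpha
i=5: L=echo, R=foxtrot=BASE -> take LEFT -> echo
Index 3 -> delta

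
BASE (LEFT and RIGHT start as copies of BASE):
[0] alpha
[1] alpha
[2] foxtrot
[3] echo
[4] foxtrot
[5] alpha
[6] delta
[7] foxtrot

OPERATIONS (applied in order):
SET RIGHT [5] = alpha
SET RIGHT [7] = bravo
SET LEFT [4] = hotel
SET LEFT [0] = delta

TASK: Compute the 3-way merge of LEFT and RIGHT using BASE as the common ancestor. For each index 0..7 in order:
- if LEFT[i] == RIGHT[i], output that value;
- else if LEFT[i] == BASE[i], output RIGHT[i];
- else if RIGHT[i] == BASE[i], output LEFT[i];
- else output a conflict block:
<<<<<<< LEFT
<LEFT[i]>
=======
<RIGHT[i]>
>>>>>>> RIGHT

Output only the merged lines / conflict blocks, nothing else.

Answer: delta
alpha
foxtrot
echo
hotel
alpha
delta
bravo

Derivation:
Final LEFT:  [delta, alpha, foxtrot, echo, hotel, alpha, delta, foxtrot]
Final RIGHT: [alpha, alpha, foxtrot, echo, foxtrot, alpha, delta, bravo]
i=0: L=delta, R=alpha=BASE -> take LEFT -> delta
i=1: L=alpha R=alpha -> agree -> alpha
i=2: L=foxtrot R=foxtrot -> agree -> foxtrot
i=3: L=echo R=echo -> agree -> echo
i=4: L=hotel, R=foxtrot=BASE -> take LEFT -> hotel
i=5: L=alpha R=alpha -> agree -> alpha
i=6: L=delta R=delta -> agree -> delta
i=7: L=foxtrot=BASE, R=bravo -> take RIGHT -> bravo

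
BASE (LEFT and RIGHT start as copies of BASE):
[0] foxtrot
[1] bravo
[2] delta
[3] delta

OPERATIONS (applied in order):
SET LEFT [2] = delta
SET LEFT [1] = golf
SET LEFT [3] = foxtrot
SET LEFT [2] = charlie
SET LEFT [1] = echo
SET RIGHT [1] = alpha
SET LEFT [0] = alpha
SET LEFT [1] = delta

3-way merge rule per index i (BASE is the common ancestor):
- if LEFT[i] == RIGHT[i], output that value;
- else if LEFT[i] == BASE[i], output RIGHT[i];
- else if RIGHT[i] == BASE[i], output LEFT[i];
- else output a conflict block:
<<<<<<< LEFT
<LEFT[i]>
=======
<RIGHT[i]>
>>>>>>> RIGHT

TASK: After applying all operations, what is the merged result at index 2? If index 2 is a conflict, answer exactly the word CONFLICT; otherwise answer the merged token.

Answer: charlie

Derivation:
Final LEFT:  [alpha, delta, charlie, foxtrot]
Final RIGHT: [foxtrot, alpha, delta, delta]
i=0: L=alpha, R=foxtrot=BASE -> take LEFT -> alpha
i=1: BASE=bravo L=delta R=alpha all differ -> CONFLICT
i=2: L=charlie, R=delta=BASE -> take LEFT -> charlie
i=3: L=foxtrot, R=delta=BASE -> take LEFT -> foxtrot
Index 2 -> charlie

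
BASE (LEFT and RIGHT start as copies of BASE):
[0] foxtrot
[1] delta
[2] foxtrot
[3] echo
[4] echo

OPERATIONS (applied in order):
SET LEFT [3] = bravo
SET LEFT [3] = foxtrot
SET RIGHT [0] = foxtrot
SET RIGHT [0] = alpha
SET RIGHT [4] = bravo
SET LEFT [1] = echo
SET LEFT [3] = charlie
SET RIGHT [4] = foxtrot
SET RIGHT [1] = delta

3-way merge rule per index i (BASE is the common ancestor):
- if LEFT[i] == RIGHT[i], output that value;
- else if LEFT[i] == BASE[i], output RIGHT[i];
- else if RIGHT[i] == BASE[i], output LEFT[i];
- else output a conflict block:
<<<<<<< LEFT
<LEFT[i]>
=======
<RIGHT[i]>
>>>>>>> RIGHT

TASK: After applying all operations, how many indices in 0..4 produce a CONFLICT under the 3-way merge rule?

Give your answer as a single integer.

Answer: 0

Derivation:
Final LEFT:  [foxtrot, echo, foxtrot, charlie, echo]
Final RIGHT: [alpha, delta, foxtrot, echo, foxtrot]
i=0: L=foxtrot=BASE, R=alpha -> take RIGHT -> alpha
i=1: L=echo, R=delta=BASE -> take LEFT -> echo
i=2: L=foxtrot R=foxtrot -> agree -> foxtrot
i=3: L=charlie, R=echo=BASE -> take LEFT -> charlie
i=4: L=echo=BASE, R=foxtrot -> take RIGHT -> foxtrot
Conflict count: 0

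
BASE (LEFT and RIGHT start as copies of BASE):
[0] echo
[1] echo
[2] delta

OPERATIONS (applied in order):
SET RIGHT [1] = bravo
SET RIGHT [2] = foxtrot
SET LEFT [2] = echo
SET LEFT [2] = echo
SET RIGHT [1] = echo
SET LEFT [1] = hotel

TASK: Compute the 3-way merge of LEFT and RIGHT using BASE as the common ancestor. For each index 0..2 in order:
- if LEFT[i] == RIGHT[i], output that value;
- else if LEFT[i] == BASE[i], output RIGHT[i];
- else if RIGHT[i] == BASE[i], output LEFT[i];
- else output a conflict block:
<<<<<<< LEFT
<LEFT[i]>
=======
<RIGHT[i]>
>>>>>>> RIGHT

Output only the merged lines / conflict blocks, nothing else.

Final LEFT:  [echo, hotel, echo]
Final RIGHT: [echo, echo, foxtrot]
i=0: L=echo R=echo -> agree -> echo
i=1: L=hotel, R=echo=BASE -> take LEFT -> hotel
i=2: BASE=delta L=echo R=foxtrot all differ -> CONFLICT

Answer: echo
hotel
<<<<<<< LEFT
echo
=======
foxtrot
>>>>>>> RIGHT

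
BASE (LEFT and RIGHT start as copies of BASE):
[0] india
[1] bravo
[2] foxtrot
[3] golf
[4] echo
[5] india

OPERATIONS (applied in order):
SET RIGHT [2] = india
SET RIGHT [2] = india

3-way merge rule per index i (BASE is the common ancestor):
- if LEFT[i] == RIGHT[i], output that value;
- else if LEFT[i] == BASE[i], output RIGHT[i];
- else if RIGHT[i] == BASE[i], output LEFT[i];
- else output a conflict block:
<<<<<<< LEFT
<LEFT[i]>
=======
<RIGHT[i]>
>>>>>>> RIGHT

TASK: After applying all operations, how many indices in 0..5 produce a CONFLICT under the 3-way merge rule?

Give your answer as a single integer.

Answer: 0

Derivation:
Final LEFT:  [india, bravo, foxtrot, golf, echo, india]
Final RIGHT: [india, bravo, india, golf, echo, india]
i=0: L=india R=india -> agree -> india
i=1: L=bravo R=bravo -> agree -> bravo
i=2: L=foxtrot=BASE, R=india -> take RIGHT -> india
i=3: L=golf R=golf -> agree -> golf
i=4: L=echo R=echo -> agree -> echo
i=5: L=india R=india -> agree -> india
Conflict count: 0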